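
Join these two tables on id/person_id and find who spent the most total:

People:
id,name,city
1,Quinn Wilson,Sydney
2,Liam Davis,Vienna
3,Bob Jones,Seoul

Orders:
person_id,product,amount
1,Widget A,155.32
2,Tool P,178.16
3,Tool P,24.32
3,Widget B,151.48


Join on: people.id = orders.person_id

Joined rows:
  Quinn Wilson (Sydney) bought Widget A for $155.32
  Liam Davis (Vienna) bought Tool P for $178.16
  Bob Jones (Seoul) bought Tool P for $24.32
  Bob Jones (Seoul) bought Widget B for $151.48

Total per person:
  Liam Davis: $178.16
  Bob Jones: $175.80
  Quinn Wilson: $155.32

Top spender: Liam Davis ($178.16)

Liam Davis ($178.16)


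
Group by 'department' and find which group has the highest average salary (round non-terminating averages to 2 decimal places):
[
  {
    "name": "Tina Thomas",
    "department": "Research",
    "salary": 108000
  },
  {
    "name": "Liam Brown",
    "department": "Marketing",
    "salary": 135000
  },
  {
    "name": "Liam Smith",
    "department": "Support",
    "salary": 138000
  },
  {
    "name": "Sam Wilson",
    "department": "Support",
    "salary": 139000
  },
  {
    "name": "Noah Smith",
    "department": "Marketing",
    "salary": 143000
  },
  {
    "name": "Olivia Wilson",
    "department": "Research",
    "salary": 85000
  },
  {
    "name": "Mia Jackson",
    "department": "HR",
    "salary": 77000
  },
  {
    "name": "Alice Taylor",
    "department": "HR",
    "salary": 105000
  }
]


Group by: department

Groups:
  HR: 2 people, avg salary = 182000/2 = $91000
  Marketing: 2 people, avg salary = 278000/2 = $139000
  Research: 2 people, avg salary = 193000/2 = $96500
  Support: 2 people, avg salary = 277000/2 = $138500

Highest average salary: Marketing ($139000)

Marketing ($139000)


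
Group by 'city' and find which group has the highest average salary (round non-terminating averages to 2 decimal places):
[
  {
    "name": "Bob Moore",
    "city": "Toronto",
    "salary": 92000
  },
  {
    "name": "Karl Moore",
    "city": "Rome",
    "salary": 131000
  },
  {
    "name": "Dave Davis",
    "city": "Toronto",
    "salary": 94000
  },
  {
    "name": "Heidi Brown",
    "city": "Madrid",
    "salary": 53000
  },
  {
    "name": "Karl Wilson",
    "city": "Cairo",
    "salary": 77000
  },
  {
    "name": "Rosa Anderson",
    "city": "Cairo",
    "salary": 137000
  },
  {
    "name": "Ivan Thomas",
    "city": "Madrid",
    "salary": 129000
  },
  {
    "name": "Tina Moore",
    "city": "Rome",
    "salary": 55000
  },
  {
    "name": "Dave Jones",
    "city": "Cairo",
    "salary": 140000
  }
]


Group by: city

Groups:
  Cairo: 3 people, avg salary = 354000/3 = $118000
  Madrid: 2 people, avg salary = 182000/2 = $91000
  Rome: 2 people, avg salary = 186000/2 = $93000
  Toronto: 2 people, avg salary = 186000/2 = $93000

Highest average salary: Cairo ($118000)

Cairo ($118000)


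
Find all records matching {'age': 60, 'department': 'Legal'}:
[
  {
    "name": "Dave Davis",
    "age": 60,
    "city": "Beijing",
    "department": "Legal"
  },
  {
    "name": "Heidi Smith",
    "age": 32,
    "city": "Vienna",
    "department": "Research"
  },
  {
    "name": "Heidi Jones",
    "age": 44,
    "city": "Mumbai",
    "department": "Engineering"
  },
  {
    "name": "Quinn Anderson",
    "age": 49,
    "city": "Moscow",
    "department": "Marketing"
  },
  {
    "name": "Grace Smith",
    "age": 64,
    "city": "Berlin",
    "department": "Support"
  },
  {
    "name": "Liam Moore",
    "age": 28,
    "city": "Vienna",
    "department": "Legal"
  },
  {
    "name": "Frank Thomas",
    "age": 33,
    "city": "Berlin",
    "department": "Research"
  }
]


Search criteria: {'age': 60, 'department': 'Legal'}

Checking 7 records:
  Dave Davis: {age: 60, department: Legal} <-- MATCH
  Heidi Smith: {age: 32, department: Research}
  Heidi Jones: {age: 44, department: Engineering}
  Quinn Anderson: {age: 49, department: Marketing}
  Grace Smith: {age: 64, department: Support}
  Liam Moore: {age: 28, department: Legal}
  Frank Thomas: {age: 33, department: Research}

Matches: ["Dave Davis"]

["Dave Davis"]


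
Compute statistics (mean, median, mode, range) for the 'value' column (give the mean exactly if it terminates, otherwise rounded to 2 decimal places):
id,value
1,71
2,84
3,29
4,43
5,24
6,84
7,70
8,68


Data: [71, 84, 29, 43, 24, 84, 70, 68]
Count: 8
Sum: 473
Mean: 473/8 = 59.125
Sorted: [24, 29, 43, 68, 70, 71, 84, 84]
Median: 69.0
Mode: 84 (2 times)
Range: 84 - 24 = 60
Min: 24, Max: 84

mean=59.125, median=69.0, mode=84, range=60


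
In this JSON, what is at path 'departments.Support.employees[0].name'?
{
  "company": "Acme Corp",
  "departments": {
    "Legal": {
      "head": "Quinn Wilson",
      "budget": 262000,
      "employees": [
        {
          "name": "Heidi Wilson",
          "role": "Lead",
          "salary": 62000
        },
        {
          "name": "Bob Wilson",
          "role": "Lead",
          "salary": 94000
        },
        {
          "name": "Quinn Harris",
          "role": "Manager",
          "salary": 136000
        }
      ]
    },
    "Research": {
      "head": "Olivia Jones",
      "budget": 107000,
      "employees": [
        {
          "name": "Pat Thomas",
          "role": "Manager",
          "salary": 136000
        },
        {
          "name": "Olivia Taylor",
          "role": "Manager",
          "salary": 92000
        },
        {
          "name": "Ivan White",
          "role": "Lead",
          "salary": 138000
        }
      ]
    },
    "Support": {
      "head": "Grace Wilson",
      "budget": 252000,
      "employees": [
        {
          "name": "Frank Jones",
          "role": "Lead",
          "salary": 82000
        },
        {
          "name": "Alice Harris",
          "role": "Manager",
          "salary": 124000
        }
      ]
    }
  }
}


Path: departments.Support.employees[0].name

Navigate:
  -> departments
  -> Support
  -> employees[0].name = 'Frank Jones'

Frank Jones


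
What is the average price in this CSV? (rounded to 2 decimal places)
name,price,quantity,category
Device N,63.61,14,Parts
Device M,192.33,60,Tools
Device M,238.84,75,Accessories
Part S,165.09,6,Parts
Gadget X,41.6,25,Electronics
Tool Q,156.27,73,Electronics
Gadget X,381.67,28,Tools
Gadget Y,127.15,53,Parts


Computing average price:
Values: [63.61, 192.33, 238.84, 165.09, 41.6, 156.27, 381.67, 127.15]
Sum = 1366.56
Count = 8
Average = 1366.56/8 = 170.82

170.82


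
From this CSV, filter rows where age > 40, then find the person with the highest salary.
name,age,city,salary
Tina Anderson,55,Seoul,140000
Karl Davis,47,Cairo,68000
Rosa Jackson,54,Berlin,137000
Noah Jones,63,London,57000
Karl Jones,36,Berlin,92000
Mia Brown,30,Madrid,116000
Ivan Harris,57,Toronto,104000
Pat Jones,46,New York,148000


Filter: age > 40
Sort by: salary (descending)

Filtered records (6):
  Pat Jones, age 46, salary $148000
  Tina Anderson, age 55, salary $140000
  Rosa Jackson, age 54, salary $137000
  Ivan Harris, age 57, salary $104000
  Karl Davis, age 47, salary $68000
  Noah Jones, age 63, salary $57000

Highest salary: Pat Jones ($148000)

Pat Jones


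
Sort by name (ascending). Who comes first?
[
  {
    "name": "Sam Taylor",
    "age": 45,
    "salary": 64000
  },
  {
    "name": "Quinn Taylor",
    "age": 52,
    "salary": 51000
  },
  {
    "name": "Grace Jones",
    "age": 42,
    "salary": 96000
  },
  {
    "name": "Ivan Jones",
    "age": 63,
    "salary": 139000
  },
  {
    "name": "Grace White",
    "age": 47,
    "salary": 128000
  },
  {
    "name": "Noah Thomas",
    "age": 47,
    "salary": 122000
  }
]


Sort by: name (ascending)

Sorted order:
  1. Grace Jones (name = Grace Jones)
  2. Grace White (name = Grace White)
  3. Ivan Jones (name = Ivan Jones)
  4. Noah Thomas (name = Noah Thomas)
  5. Quinn Taylor (name = Quinn Taylor)
  6. Sam Taylor (name = Sam Taylor)

First: Grace Jones

Grace Jones


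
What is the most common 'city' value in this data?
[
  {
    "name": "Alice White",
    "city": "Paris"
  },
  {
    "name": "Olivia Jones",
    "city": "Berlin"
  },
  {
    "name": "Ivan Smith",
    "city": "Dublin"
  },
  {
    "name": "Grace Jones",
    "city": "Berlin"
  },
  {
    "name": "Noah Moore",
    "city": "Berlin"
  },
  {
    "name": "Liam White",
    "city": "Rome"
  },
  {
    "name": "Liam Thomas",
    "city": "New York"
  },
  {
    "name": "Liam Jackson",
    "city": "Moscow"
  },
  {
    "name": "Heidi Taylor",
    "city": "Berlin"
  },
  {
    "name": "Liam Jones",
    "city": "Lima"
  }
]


Counting 'city' values across 10 records:

  Berlin: 4 ####
  Paris: 1 #
  Dublin: 1 #
  Rome: 1 #
  New York: 1 #
  Moscow: 1 #
  Lima: 1 #

Most common: Berlin (4 times)

Berlin (4 times)


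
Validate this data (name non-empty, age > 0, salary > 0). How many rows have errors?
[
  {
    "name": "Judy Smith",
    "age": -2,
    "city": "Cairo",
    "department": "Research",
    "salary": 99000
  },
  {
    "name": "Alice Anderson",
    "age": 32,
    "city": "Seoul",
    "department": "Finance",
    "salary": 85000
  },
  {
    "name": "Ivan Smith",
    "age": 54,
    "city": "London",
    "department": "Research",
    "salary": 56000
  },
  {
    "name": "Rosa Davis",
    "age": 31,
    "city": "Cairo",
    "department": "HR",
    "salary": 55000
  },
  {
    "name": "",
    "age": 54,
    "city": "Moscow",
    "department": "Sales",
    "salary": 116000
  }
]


Validating 5 records:
Rules: name non-empty, age > 0, salary > 0

  Row 1 (Judy Smith): negative age: -2
  Row 2 (Alice Anderson): OK
  Row 3 (Ivan Smith): OK
  Row 4 (Rosa Davis): OK
  Row 5 (???): empty name

Total errors: 2

2 errors


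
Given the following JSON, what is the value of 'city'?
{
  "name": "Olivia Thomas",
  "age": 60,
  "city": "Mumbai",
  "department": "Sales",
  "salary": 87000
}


Looking up field 'city'
Value: Mumbai

Mumbai


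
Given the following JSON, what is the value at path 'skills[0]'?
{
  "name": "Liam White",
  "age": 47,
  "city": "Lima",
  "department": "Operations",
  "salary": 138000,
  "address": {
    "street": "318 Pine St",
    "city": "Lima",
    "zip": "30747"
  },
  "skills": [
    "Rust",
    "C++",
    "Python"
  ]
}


Query: skills[0]
Path: skills -> first element
Value: Rust

Rust


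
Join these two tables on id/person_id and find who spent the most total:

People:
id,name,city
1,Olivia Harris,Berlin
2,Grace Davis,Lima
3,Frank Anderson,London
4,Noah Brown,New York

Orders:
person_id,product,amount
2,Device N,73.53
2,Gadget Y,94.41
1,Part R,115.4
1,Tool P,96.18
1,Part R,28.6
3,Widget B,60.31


Join on: people.id = orders.person_id

Joined rows:
  Grace Davis (Lima) bought Device N for $73.53
  Grace Davis (Lima) bought Gadget Y for $94.41
  Olivia Harris (Berlin) bought Part R for $115.4
  Olivia Harris (Berlin) bought Tool P for $96.18
  Olivia Harris (Berlin) bought Part R for $28.6
  Frank Anderson (London) bought Widget B for $60.31

Total per person:
  Olivia Harris: $240.18
  Grace Davis: $167.94
  Frank Anderson: $60.31

Top spender: Olivia Harris ($240.18)

Olivia Harris ($240.18)


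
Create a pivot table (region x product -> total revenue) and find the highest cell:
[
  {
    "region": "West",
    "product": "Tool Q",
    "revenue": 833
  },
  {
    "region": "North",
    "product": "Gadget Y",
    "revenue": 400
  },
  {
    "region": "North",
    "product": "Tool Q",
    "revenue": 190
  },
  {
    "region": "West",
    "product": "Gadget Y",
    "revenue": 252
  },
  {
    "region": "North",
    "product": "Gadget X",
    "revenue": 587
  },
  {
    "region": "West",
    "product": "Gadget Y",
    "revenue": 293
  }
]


Pivot: region (rows) x product (columns) -> total revenue

     Gadget X      Gadget Y      Tool Q      
North          587           400           190  
West             0           545           833  

Highest: West / Tool Q = $833

West / Tool Q = $833


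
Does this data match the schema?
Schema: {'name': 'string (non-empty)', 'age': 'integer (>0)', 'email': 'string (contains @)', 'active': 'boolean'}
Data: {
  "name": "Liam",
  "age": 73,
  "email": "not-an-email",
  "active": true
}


Validating each field against schema:
  name: OK (non-empty string)
  age: OK (positive integer)
  email: FAIL ("not-an-email" does not contain @)
  active: OK (boolean)

Result: INVALID (1 error: email)

INVALID (1 error: email)


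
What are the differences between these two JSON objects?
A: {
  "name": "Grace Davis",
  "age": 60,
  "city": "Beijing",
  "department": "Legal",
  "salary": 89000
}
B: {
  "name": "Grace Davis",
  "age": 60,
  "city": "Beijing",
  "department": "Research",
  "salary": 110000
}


Comparing each field (in key order):
  name: same
  age: same
  city: same
  department: DIFFERENT
  salary: DIFFERENT
Differences:
  department: Legal -> Research
  salary: 89000 -> 110000

2 field(s) changed

2 changes: department, salary


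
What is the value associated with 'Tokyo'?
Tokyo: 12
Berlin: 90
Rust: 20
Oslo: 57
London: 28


Looking up key 'Tokyo'
Value: 12

12


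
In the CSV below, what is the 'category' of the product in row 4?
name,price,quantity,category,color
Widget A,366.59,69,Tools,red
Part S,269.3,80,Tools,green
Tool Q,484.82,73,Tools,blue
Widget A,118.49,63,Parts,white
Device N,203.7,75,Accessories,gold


Query: Row 4 ('Widget A'), column 'category'
Value: Parts

Parts


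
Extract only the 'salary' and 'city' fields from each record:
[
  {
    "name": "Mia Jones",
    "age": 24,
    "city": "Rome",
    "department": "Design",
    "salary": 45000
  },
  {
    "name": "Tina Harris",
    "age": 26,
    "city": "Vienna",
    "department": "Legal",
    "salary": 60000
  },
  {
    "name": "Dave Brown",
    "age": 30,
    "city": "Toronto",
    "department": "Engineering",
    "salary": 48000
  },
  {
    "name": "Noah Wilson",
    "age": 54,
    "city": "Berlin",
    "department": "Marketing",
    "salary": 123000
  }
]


Original: 4 records with fields: name, age, city, department, salary
Keep: ['salary', 'city']
Drop: ['name', 'age', 'department']
Result: 4 records, 2 fields each

[
  {
    "salary": 45000,
    "city": "Rome"
  },
  {
    "salary": 60000,
    "city": "Vienna"
  },
  {
    "salary": 48000,
    "city": "Toronto"
  },
  {
    "salary": 123000,
    "city": "Berlin"
  }
]


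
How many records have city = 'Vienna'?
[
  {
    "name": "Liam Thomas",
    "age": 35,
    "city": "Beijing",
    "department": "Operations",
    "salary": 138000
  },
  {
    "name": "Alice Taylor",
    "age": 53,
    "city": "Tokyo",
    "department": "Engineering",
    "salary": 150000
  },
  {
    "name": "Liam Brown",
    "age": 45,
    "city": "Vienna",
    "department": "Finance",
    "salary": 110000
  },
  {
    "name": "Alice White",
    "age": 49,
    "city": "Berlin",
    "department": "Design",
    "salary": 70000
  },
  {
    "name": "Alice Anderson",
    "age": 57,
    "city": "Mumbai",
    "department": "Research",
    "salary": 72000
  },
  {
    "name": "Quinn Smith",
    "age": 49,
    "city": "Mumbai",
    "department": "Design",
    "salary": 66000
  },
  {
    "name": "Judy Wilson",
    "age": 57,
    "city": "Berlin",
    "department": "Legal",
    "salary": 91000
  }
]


Data: 7 records
Condition: city = 'Vienna'

Checking each record:
  Liam Thomas: Beijing
  Alice Taylor: Tokyo
  Liam Brown: Vienna MATCH
  Alice White: Berlin
  Alice Anderson: Mumbai
  Quinn Smith: Mumbai
  Judy Wilson: Berlin

Count: 1

1


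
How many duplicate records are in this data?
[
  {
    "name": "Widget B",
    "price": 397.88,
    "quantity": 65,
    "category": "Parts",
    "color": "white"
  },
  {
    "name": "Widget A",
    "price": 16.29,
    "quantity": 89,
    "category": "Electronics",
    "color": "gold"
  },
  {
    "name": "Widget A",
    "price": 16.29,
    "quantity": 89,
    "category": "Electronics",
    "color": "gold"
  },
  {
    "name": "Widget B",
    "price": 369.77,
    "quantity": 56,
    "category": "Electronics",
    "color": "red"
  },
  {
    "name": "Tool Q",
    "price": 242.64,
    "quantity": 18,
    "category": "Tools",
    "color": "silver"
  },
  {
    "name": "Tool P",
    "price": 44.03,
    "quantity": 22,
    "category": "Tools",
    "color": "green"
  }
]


Checking 6 records for duplicates:

  Row 1: Widget B ($397.88, qty 65)
  Row 2: Widget A ($16.29, qty 89)
  Row 3: Widget A ($16.29, qty 89) <-- DUPLICATE
  Row 4: Widget B ($369.77, qty 56)
  Row 5: Tool Q ($242.64, qty 18)
  Row 6: Tool P ($44.03, qty 22)

Duplicates found: 1
Unique records: 5

1 duplicates, 5 unique


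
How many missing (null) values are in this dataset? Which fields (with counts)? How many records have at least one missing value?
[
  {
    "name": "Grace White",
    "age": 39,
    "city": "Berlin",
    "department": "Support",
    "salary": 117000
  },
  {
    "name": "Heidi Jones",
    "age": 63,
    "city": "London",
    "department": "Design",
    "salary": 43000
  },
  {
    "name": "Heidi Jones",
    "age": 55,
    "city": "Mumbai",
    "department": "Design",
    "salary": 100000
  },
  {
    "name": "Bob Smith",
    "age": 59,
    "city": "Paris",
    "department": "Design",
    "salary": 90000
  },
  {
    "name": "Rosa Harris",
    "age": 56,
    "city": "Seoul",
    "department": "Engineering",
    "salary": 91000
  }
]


Checking for missing (null) values in 5 records:

  Grace White: complete
  Heidi Jones: complete
  Heidi Jones: complete
  Bob Smith: complete
  Rosa Harris: complete

Per field:
  name: 0 missing
  age: 0 missing
  city: 0 missing
  department: 0 missing
  salary: 0 missing

Total missing values: 0
Records with any missing: 0

0 missing values (none); 0 incomplete records


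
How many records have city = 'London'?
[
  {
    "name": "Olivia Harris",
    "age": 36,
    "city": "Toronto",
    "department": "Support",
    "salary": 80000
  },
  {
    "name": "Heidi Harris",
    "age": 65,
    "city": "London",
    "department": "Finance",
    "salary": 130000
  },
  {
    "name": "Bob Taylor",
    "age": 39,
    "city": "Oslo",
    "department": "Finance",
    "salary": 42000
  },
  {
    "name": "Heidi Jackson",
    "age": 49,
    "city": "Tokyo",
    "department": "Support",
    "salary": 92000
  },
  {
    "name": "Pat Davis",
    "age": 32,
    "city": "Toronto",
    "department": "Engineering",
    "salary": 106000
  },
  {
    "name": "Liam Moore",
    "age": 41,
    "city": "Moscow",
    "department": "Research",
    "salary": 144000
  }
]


Data: 6 records
Condition: city = 'London'

Checking each record:
  Olivia Harris: Toronto
  Heidi Harris: London MATCH
  Bob Taylor: Oslo
  Heidi Jackson: Tokyo
  Pat Davis: Toronto
  Liam Moore: Moscow

Count: 1

1


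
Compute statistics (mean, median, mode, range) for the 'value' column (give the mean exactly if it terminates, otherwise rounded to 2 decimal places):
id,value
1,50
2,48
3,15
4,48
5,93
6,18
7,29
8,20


Data: [50, 48, 15, 48, 93, 18, 29, 20]
Count: 8
Sum: 321
Mean: 321/8 = 40.125
Sorted: [15, 18, 20, 29, 48, 48, 50, 93]
Median: 38.5
Mode: 48 (2 times)
Range: 93 - 15 = 78
Min: 15, Max: 93

mean=40.125, median=38.5, mode=48, range=78


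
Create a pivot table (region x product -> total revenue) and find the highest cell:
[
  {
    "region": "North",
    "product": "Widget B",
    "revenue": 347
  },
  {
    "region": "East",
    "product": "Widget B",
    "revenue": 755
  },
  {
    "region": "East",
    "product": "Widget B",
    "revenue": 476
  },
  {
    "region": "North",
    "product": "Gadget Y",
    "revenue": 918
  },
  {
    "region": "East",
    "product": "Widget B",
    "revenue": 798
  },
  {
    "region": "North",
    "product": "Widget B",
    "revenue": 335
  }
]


Pivot: region (rows) x product (columns) -> total revenue

     Gadget Y      Widget B    
East             0          2029  
North          918           682  

Highest: East / Widget B = $2029

East / Widget B = $2029


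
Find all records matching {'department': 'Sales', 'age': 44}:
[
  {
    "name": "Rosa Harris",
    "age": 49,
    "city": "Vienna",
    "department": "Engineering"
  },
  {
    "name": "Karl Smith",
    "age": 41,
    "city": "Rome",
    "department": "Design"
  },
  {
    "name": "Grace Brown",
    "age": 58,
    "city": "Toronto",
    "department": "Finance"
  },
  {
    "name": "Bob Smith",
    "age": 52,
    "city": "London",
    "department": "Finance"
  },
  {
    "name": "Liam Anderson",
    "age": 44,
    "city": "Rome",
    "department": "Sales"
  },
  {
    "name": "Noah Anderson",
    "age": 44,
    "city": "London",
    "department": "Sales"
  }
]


Search criteria: {'department': 'Sales', 'age': 44}

Checking 6 records:
  Rosa Harris: {department: Engineering, age: 49}
  Karl Smith: {department: Design, age: 41}
  Grace Brown: {department: Finance, age: 58}
  Bob Smith: {department: Finance, age: 52}
  Liam Anderson: {department: Sales, age: 44} <-- MATCH
  Noah Anderson: {department: Sales, age: 44} <-- MATCH

Matches: ["Liam Anderson", "Noah Anderson"]

["Liam Anderson", "Noah Anderson"]


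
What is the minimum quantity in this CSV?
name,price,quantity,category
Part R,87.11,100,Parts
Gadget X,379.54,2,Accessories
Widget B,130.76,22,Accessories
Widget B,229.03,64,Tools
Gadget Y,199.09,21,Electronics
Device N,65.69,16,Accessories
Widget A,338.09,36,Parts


Computing minimum quantity:
Values: [100, 2, 22, 64, 21, 16, 36]
Min = 2

2


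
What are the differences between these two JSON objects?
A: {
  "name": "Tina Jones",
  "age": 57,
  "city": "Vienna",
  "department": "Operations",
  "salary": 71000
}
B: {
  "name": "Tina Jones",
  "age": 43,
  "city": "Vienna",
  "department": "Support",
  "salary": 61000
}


Comparing each field (in key order):
  name: same
  age: DIFFERENT
  city: same
  department: DIFFERENT
  salary: DIFFERENT
Differences:
  age: 57 -> 43
  department: Operations -> Support
  salary: 71000 -> 61000

3 field(s) changed

3 changes: age, department, salary


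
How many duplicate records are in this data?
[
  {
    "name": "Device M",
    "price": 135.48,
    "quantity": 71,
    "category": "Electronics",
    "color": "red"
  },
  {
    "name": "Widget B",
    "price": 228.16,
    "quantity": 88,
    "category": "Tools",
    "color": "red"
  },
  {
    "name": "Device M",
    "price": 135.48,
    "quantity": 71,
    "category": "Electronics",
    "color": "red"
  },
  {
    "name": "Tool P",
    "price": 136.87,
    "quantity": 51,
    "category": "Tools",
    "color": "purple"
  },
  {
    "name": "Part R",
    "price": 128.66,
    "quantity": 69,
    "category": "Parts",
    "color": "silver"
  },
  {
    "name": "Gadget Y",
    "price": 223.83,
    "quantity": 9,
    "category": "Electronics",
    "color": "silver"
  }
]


Checking 6 records for duplicates:

  Row 1: Device M ($135.48, qty 71)
  Row 2: Widget B ($228.16, qty 88)
  Row 3: Device M ($135.48, qty 71) <-- DUPLICATE
  Row 4: Tool P ($136.87, qty 51)
  Row 5: Part R ($128.66, qty 69)
  Row 6: Gadget Y ($223.83, qty 9)

Duplicates found: 1
Unique records: 5

1 duplicates, 5 unique


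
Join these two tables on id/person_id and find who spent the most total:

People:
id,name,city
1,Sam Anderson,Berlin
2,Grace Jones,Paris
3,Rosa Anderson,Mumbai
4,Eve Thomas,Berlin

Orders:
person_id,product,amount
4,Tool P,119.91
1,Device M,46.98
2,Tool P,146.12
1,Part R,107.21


Join on: people.id = orders.person_id

Joined rows:
  Eve Thomas (Berlin) bought Tool P for $119.91
  Sam Anderson (Berlin) bought Device M for $46.98
  Grace Jones (Paris) bought Tool P for $146.12
  Sam Anderson (Berlin) bought Part R for $107.21

Total per person:
  Sam Anderson: $154.19
  Grace Jones: $146.12
  Eve Thomas: $119.91

Top spender: Sam Anderson ($154.19)

Sam Anderson ($154.19)


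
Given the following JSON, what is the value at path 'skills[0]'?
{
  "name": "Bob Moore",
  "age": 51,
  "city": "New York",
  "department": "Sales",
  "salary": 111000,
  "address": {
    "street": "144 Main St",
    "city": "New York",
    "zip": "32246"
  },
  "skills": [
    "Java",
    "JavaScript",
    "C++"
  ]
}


Query: skills[0]
Path: skills -> first element
Value: Java

Java


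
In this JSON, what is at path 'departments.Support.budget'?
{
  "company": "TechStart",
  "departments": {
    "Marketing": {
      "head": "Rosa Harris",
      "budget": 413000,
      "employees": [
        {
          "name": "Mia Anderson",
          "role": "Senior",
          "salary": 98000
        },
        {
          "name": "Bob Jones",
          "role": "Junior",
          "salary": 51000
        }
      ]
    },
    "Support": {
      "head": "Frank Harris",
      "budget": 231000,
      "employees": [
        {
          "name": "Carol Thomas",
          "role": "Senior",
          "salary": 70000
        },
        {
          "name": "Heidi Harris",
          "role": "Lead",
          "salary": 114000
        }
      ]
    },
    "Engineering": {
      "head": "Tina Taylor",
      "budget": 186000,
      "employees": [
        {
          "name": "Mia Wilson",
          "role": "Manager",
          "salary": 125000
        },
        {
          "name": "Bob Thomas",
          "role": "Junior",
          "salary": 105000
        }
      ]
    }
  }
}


Path: departments.Support.budget

Navigate:
  -> departments
  -> Support
  -> budget = 231000

231000


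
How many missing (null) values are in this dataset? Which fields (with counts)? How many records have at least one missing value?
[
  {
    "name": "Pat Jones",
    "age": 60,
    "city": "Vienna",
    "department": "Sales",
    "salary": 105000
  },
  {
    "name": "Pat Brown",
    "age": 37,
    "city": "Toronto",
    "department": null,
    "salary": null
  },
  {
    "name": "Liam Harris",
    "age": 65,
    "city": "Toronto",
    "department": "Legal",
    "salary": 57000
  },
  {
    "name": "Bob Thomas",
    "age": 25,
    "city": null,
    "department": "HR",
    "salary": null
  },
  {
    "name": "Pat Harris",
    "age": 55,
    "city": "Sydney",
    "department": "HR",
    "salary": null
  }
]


Checking for missing (null) values in 5 records:

  Pat Jones: complete
  Pat Brown: department, salary
  Liam Harris: complete
  Bob Thomas: city, salary
  Pat Harris: salary

Per field:
  name: 0 missing
  age: 0 missing
  city: 1 missing
  department: 1 missing
  salary: 3 missing

Total missing values: 5
Records with any missing: 3

5 missing values (city: 1, department: 1, salary: 3); 3 incomplete records


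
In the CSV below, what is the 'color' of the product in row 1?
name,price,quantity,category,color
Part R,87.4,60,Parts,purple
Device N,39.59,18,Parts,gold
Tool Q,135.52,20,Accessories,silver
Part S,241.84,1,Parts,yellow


Query: Row 1 ('Part R'), column 'color'
Value: purple

purple


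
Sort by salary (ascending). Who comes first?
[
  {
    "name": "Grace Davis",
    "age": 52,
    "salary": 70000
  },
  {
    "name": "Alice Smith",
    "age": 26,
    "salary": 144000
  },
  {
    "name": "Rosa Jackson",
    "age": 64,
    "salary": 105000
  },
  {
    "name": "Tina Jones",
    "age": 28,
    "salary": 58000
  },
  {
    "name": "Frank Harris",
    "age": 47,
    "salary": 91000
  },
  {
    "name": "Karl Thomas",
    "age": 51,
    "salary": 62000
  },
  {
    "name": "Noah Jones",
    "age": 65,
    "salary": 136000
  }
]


Sort by: salary (ascending)

Sorted order:
  1. Tina Jones (salary = 58000)
  2. Karl Thomas (salary = 62000)
  3. Grace Davis (salary = 70000)
  4. Frank Harris (salary = 91000)
  5. Rosa Jackson (salary = 105000)
  6. Noah Jones (salary = 136000)
  7. Alice Smith (salary = 144000)

First: Tina Jones

Tina Jones


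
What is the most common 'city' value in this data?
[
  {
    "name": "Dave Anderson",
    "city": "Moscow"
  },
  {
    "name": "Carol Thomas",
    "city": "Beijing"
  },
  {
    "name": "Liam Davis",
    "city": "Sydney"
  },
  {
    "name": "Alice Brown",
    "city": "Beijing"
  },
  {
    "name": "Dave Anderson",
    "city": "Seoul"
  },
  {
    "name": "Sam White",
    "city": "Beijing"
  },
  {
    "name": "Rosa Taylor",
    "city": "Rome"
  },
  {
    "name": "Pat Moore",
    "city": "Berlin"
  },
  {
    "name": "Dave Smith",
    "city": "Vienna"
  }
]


Counting 'city' values across 9 records:

  Beijing: 3 ###
  Moscow: 1 #
  Sydney: 1 #
  Seoul: 1 #
  Rome: 1 #
  Berlin: 1 #
  Vienna: 1 #

Most common: Beijing (3 times)

Beijing (3 times)


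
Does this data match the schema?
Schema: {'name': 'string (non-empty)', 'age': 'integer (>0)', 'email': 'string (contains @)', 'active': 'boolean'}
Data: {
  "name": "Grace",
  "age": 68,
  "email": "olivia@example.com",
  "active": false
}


Validating each field against schema:
  name: OK (non-empty string)
  age: OK (positive integer)
  email: OK (string with @)
  active: OK (boolean)

Result: VALID

VALID


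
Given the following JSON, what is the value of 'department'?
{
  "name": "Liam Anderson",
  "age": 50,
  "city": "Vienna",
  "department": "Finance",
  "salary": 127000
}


Looking up field 'department'
Value: Finance

Finance


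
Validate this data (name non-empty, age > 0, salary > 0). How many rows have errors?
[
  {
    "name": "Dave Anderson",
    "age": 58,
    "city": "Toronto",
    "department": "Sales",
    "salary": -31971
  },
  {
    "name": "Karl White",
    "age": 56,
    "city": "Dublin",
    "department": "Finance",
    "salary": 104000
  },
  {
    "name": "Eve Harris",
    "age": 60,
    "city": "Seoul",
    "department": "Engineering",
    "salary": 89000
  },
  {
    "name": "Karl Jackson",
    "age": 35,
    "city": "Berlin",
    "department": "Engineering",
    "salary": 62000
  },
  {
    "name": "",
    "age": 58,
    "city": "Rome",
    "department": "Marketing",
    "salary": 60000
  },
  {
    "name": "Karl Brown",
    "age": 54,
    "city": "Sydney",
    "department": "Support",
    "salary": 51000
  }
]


Validating 6 records:
Rules: name non-empty, age > 0, salary > 0

  Row 1 (Dave Anderson): negative salary: -31971
  Row 2 (Karl White): OK
  Row 3 (Eve Harris): OK
  Row 4 (Karl Jackson): OK
  Row 5 (???): empty name
  Row 6 (Karl Brown): OK

Total errors: 2

2 errors


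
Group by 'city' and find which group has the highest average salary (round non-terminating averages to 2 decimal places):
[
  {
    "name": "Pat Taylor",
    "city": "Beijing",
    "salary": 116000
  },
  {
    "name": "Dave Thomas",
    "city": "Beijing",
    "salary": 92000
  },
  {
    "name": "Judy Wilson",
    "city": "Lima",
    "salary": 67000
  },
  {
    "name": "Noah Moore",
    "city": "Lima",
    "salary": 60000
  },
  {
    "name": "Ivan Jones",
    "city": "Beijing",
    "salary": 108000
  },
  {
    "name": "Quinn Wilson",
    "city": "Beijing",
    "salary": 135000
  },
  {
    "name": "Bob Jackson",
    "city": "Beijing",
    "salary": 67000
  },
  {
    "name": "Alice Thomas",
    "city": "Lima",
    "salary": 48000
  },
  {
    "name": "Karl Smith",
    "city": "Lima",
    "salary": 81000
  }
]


Group by: city

Groups:
  Beijing: 5 people, avg salary = 518000/5 = $103600
  Lima: 4 people, avg salary = 256000/4 = $64000

Highest average salary: Beijing ($103600)

Beijing ($103600)


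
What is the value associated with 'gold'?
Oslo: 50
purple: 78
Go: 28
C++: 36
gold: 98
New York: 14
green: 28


Looking up key 'gold'
Value: 98

98


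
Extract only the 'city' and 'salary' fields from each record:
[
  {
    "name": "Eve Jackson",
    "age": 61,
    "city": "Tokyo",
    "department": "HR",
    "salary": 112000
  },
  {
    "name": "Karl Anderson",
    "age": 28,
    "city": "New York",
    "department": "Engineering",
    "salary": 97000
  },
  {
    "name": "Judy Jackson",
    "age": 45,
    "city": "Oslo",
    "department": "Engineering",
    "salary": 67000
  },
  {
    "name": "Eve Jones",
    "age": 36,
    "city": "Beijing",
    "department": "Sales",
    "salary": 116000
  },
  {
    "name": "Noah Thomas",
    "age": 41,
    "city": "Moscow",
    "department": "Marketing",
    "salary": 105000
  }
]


Original: 5 records with fields: name, age, city, department, salary
Keep: ['city', 'salary']
Drop: ['name', 'age', 'department']
Result: 5 records, 2 fields each

[
  {
    "city": "Tokyo",
    "salary": 112000
  },
  {
    "city": "New York",
    "salary": 97000
  },
  {
    "city": "Oslo",
    "salary": 67000
  },
  {
    "city": "Beijing",
    "salary": 116000
  },
  {
    "city": "Moscow",
    "salary": 105000
  }
]


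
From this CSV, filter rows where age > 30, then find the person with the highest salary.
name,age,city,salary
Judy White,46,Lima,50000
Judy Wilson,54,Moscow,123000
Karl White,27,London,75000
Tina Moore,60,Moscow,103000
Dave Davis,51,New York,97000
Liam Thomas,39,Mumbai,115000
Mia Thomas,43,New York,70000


Filter: age > 30
Sort by: salary (descending)

Filtered records (6):
  Judy Wilson, age 54, salary $123000
  Liam Thomas, age 39, salary $115000
  Tina Moore, age 60, salary $103000
  Dave Davis, age 51, salary $97000
  Mia Thomas, age 43, salary $70000
  Judy White, age 46, salary $50000

Highest salary: Judy Wilson ($123000)

Judy Wilson


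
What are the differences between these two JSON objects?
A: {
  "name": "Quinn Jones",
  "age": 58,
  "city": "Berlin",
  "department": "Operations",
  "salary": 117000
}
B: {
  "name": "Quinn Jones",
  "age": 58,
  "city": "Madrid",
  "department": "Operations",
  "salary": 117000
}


Comparing each field (in key order):
  name: same
  age: same
  city: DIFFERENT
  department: same
  salary: same
Differences:
  city: Berlin -> Madrid

1 field(s) changed

1 change: city


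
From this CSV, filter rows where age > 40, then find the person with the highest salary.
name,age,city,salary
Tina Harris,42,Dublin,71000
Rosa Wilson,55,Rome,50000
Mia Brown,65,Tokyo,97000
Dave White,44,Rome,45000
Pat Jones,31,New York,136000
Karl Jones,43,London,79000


Filter: age > 40
Sort by: salary (descending)

Filtered records (5):
  Mia Brown, age 65, salary $97000
  Karl Jones, age 43, salary $79000
  Tina Harris, age 42, salary $71000
  Rosa Wilson, age 55, salary $50000
  Dave White, age 44, salary $45000

Highest salary: Mia Brown ($97000)

Mia Brown


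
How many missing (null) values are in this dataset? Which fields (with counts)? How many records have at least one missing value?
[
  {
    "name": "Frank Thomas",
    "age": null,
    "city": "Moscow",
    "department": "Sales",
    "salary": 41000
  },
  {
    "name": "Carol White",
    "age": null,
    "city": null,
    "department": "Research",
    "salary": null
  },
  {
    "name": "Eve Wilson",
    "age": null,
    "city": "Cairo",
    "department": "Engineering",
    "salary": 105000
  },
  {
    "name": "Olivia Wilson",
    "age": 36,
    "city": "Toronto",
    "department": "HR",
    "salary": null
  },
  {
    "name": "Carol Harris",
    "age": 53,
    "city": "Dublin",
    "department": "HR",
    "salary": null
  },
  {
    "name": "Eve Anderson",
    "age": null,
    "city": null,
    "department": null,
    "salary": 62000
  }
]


Checking for missing (null) values in 6 records:

  Frank Thomas: age
  Carol White: age, city, salary
  Eve Wilson: age
  Olivia Wilson: salary
  Carol Harris: salary
  Eve Anderson: age, city, department

Per field:
  name: 0 missing
  age: 4 missing
  city: 2 missing
  department: 1 missing
  salary: 3 missing

Total missing values: 10
Records with any missing: 6

10 missing values (age: 4, city: 2, department: 1, salary: 3); 6 incomplete records


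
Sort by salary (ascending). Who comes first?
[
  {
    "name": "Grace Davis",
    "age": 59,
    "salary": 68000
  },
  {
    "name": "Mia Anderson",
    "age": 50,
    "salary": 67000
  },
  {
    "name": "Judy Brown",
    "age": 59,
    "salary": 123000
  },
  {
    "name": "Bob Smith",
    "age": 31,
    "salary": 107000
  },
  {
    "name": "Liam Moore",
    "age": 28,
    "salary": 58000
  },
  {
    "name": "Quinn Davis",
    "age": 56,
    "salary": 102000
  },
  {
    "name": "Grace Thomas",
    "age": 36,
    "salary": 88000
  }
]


Sort by: salary (ascending)

Sorted order:
  1. Liam Moore (salary = 58000)
  2. Mia Anderson (salary = 67000)
  3. Grace Davis (salary = 68000)
  4. Grace Thomas (salary = 88000)
  5. Quinn Davis (salary = 102000)
  6. Bob Smith (salary = 107000)
  7. Judy Brown (salary = 123000)

First: Liam Moore

Liam Moore


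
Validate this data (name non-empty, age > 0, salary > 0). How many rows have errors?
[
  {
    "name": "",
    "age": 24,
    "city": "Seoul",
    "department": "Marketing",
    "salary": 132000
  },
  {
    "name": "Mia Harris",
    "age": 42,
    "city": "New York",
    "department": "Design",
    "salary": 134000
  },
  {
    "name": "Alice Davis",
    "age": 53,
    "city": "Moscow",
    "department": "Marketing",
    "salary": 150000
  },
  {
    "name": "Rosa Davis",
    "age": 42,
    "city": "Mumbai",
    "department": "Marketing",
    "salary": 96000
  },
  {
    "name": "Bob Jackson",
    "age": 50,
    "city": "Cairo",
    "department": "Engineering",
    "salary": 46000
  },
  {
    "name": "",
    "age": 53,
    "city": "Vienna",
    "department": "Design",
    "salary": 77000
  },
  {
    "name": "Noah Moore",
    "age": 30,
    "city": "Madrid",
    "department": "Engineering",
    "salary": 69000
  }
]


Validating 7 records:
Rules: name non-empty, age > 0, salary > 0

  Row 1 (???): empty name
  Row 2 (Mia Harris): OK
  Row 3 (Alice Davis): OK
  Row 4 (Rosa Davis): OK
  Row 5 (Bob Jackson): OK
  Row 6 (???): empty name
  Row 7 (Noah Moore): OK

Total errors: 2

2 errors


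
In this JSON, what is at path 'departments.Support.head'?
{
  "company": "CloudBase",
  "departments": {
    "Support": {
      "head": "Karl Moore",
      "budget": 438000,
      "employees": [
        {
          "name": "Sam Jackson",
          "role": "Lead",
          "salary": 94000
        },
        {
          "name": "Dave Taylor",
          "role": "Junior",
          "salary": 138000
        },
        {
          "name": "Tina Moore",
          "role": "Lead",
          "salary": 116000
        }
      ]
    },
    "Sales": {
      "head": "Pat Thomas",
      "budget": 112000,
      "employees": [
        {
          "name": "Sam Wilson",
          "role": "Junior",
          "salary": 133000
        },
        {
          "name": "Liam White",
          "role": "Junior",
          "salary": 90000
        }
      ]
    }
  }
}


Path: departments.Support.head

Navigate:
  -> departments
  -> Support
  -> head = 'Karl Moore'

Karl Moore


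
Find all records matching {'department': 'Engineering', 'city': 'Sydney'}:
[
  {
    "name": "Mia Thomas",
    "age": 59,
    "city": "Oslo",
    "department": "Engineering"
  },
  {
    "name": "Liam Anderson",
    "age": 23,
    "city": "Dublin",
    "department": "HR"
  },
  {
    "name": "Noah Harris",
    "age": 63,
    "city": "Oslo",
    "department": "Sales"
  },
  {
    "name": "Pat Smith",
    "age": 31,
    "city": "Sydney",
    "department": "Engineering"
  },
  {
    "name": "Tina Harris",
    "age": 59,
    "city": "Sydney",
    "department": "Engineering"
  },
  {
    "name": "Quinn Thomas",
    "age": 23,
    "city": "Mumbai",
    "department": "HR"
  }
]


Search criteria: {'department': 'Engineering', 'city': 'Sydney'}

Checking 6 records:
  Mia Thomas: {department: Engineering, city: Oslo}
  Liam Anderson: {department: HR, city: Dublin}
  Noah Harris: {department: Sales, city: Oslo}
  Pat Smith: {department: Engineering, city: Sydney} <-- MATCH
  Tina Harris: {department: Engineering, city: Sydney} <-- MATCH
  Quinn Thomas: {department: HR, city: Mumbai}

Matches: ["Pat Smith", "Tina Harris"]

["Pat Smith", "Tina Harris"]


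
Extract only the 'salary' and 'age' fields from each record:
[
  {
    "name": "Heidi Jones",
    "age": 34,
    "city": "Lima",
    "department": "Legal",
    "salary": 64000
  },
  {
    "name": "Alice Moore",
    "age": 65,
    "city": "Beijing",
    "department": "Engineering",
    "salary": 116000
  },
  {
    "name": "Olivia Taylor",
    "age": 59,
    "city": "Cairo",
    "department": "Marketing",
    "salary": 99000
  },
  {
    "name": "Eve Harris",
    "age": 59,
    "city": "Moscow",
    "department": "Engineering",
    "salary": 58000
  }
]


Original: 4 records with fields: name, age, city, department, salary
Keep: ['salary', 'age']
Drop: ['name', 'city', 'department']
Result: 4 records, 2 fields each

[
  {
    "salary": 64000,
    "age": 34
  },
  {
    "salary": 116000,
    "age": 65
  },
  {
    "salary": 99000,
    "age": 59
  },
  {
    "salary": 58000,
    "age": 59
  }
]
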